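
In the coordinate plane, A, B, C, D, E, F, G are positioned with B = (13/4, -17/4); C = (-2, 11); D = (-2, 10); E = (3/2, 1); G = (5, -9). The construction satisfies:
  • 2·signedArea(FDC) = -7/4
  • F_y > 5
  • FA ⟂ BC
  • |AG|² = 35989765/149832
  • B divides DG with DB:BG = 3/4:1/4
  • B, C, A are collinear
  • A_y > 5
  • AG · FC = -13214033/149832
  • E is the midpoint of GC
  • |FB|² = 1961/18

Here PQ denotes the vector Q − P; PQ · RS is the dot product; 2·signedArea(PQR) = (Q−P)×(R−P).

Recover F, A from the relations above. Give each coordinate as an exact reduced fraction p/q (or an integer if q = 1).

A = (-1227/8324, 140309/24972)
F = (-1/4, 67/12)

1. F_x = -1/4  [2·signedArea(FDC) = -7/4]
2. F_y = 67/12  [|FB|² = 1961/18]
   → F = (-1/4, 67/12)
3. A_x = -1227/8324  [B, C, A are collinear ∩ FA ⟂ BC]
4. A_y = 140309/24972  [B, C, A are collinear ∩ FA ⟂ BC]
   → A = (-1227/8324, 140309/24972)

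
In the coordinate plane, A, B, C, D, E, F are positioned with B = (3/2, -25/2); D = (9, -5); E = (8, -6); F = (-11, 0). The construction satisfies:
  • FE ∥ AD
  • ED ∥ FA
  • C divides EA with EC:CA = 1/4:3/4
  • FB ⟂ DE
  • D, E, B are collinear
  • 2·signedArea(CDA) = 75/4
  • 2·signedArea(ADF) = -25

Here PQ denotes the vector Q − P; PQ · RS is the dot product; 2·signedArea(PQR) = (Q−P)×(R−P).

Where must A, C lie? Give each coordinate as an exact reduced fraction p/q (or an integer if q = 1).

A = (-10, 1)
C = (7/2, -17/4)

1. A_x = -10  [FE ∥ AD ∩ ED ∥ FA]
2. A_y = 1  [FE ∥ AD ∩ ED ∥ FA]
   → A = (-10, 1)
3. C_x = 7/2  [C divides EA with EC:CA = 1/4:3/4]
4. C_y = -17/4  [C divides EA with EC:CA = 1/4:3/4]
   → C = (7/2, -17/4)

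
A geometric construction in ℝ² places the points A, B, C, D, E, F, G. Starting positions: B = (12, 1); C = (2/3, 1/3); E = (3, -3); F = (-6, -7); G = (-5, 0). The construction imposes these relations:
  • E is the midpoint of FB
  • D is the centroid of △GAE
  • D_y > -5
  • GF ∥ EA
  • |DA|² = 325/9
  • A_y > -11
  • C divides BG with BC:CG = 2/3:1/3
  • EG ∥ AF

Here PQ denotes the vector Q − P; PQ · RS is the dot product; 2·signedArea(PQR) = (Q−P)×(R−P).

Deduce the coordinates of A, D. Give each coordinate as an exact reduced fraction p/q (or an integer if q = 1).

A = (2, -10)
D = (0, -13/3)

1. A_x = 2  [EG ∥ AF ∩ GF ∥ EA]
2. A_y = -10  [EG ∥ AF ∩ GF ∥ EA]
   → A = (2, -10)
3. D_x = 0  [D is the centroid of △GAE]
4. D_y = -13/3  [D is the centroid of △GAE]
   → D = (0, -13/3)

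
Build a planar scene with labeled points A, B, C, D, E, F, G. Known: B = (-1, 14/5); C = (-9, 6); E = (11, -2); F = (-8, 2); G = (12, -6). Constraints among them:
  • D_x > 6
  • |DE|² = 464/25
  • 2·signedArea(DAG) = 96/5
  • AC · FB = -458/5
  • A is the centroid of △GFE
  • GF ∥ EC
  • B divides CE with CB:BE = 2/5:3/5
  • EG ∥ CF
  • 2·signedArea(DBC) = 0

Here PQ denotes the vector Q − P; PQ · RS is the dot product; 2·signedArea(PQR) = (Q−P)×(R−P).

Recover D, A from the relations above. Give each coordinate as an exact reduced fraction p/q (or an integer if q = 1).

1. A_x = 5  [A is the centroid of △GFE]
2. A_y = -2  [A is the centroid of △GFE]
   → A = (5, -2)
3. D_x = 7  [2·signedArea(DBC) = 0 ∩ 2·signedArea(DAG) = 96/5]
4. D_y = -2/5  [2·signedArea(DBC) = 0 ∩ 2·signedArea(DAG) = 96/5]
   → D = (7, -2/5)

A = (5, -2)
D = (7, -2/5)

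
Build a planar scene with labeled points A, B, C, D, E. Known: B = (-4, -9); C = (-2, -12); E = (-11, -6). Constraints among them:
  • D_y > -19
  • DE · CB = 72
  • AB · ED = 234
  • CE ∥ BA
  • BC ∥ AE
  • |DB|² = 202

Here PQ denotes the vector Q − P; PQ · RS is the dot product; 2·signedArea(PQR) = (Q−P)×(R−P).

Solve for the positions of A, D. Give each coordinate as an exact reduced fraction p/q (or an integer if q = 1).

A = (-13, -3)
D = (7, -18)

1. A_x = -13  [BC ∥ AE ∩ CE ∥ BA]
2. A_y = -3  [BC ∥ AE ∩ CE ∥ BA]
   → A = (-13, -3)
3. D_x = 7  [DE · CB = 72 ∩ AB · ED = 234]
4. D_y = -18  [DE · CB = 72 ∩ AB · ED = 234]
   → D = (7, -18)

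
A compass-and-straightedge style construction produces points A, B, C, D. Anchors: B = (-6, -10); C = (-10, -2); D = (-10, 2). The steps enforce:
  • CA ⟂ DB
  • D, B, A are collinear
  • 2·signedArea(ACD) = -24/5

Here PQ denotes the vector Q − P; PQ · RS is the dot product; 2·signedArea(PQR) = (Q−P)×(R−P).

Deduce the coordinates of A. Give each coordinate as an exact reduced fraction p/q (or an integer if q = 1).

1. A_x = -44/5  [D, B, A are collinear ∩ CA ⟂ DB]
2. A_y = -8/5  [D, B, A are collinear ∩ CA ⟂ DB]
   → A = (-44/5, -8/5)

A = (-44/5, -8/5)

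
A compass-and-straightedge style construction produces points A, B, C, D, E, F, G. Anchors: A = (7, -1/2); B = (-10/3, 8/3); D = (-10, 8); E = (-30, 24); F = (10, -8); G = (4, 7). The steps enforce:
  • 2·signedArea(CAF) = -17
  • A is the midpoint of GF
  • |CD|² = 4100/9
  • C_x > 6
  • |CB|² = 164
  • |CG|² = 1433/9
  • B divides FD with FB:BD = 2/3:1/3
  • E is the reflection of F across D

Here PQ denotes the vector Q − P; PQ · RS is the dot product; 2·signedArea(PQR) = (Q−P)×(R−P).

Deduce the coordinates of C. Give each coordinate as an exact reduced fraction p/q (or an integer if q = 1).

1. C_x = 20/3  [line 15/2·x + 3·y + -34 = 0 ∩ |CB|² = 164]
2. C_y = -16/3  [line 15/2·x + 3·y + -34 = 0 ∩ |CB|² = 164]
   → C = (20/3, -16/3)

C = (20/3, -16/3)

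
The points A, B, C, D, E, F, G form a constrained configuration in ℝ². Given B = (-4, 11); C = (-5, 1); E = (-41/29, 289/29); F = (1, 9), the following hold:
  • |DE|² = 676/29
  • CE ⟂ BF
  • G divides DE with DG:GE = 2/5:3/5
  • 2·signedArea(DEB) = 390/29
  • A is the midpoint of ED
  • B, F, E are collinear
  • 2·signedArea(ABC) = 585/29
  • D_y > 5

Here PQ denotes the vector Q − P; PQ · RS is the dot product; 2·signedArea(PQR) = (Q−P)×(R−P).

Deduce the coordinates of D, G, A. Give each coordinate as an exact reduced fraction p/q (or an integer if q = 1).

1. D_x = -93/29  [line -30/29·x + -75/29·y + 315/29 = 0 ∩ |DE|² = 676/29]
2. D_y = 159/29  [line -30/29·x + -75/29·y + 315/29 = 0 ∩ |DE|² = 676/29]
   → D = (-93/29, 159/29)
3. G_x = -361/145  [G divides DE with DG:GE = 2/5:3/5]
4. G_y = 211/29  [G divides DE with DG:GE = 2/5:3/5]
   → G = (-361/145, 211/29)
5. A_x = -67/29  [A is the midpoint of ED]
6. A_y = 224/29  [A is the midpoint of ED]
   → A = (-67/29, 224/29)

A = (-67/29, 224/29)
D = (-93/29, 159/29)
G = (-361/145, 211/29)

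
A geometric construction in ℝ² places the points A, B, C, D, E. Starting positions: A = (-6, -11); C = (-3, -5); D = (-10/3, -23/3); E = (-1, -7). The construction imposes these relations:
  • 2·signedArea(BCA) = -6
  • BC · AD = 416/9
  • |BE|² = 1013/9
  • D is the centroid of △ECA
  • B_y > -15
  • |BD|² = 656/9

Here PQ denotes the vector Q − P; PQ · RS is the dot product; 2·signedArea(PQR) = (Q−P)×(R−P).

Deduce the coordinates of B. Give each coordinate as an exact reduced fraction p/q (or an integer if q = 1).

1. B_x = -26/3  [2·signedArea(BCA) = -6 ∩ BC · AD = 416/9]
2. B_y = -43/3  [2·signedArea(BCA) = -6 ∩ BC · AD = 416/9]
   → B = (-26/3, -43/3)

B = (-26/3, -43/3)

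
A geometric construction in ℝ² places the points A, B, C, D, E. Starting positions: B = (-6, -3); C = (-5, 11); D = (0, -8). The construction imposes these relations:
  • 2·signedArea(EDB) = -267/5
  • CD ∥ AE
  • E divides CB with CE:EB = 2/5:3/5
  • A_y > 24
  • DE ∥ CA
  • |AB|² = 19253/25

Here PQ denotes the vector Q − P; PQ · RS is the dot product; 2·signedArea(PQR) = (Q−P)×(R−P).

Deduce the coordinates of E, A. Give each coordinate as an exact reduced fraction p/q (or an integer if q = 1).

A = (-52/5, 122/5)
E = (-27/5, 27/5)

1. E_x = -27/5  [E divides CB with CE:EB = 2/5:3/5]
2. E_y = 27/5  [E divides CB with CE:EB = 2/5:3/5]
   → E = (-27/5, 27/5)
3. A_x = -52/5  [CD ∥ AE ∩ DE ∥ CA]
4. A_y = 122/5  [CD ∥ AE ∩ DE ∥ CA]
   → A = (-52/5, 122/5)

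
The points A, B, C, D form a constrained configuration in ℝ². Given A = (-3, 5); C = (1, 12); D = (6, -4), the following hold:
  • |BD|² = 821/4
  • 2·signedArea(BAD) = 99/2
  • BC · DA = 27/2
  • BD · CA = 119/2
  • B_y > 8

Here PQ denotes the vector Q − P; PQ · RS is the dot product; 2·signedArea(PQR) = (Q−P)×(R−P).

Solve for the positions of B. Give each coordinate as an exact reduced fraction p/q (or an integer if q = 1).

1. B_x = -1  [BD · CA = 119/2 ∩ BC · DA = 27/2]
2. B_y = 17/2  [BD · CA = 119/2 ∩ BC · DA = 27/2]
   → B = (-1, 17/2)

B = (-1, 17/2)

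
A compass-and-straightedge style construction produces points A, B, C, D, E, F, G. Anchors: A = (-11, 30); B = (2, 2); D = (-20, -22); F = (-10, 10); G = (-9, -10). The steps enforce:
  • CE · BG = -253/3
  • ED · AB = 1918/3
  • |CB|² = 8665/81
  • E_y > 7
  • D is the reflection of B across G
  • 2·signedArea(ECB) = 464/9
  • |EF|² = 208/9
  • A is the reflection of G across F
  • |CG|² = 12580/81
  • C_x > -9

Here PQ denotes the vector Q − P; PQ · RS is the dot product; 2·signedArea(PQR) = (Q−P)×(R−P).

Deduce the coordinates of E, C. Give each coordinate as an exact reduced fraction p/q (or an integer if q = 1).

C = (-25/3, 22/9)
E = (-6, 22/3)

1. E_x = -6  [line -13·x + 28·y + -850/3 = 0 ∩ |EF|² = 208/9]
2. E_y = 22/3  [line -13·x + 28·y + -850/3 = 0 ∩ |EF|² = 208/9]
   → E = (-6, 22/3)
3. C_x = -25/3  [2·signedArea(ECB) = 464/9 ∩ CE · BG = -253/3]
4. C_y = 22/9  [2·signedArea(ECB) = 464/9 ∩ CE · BG = -253/3]
   → C = (-25/3, 22/9)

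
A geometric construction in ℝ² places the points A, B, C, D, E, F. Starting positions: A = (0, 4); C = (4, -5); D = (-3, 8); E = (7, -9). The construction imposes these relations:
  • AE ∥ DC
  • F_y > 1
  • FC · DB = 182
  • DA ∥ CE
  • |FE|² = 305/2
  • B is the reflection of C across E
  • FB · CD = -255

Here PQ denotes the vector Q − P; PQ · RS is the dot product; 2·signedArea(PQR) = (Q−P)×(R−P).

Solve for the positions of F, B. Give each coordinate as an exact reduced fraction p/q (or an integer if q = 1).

1. B_x = 10  [B is the reflection of C across E]
2. B_y = -13  [B is the reflection of C across E]
   → B = (10, -13)
3. F_x = 1/2  [FB · CD = -255 ∩ FC · DB = 182]
4. F_y = 3/2  [FB · CD = -255 ∩ FC · DB = 182]
   → F = (1/2, 3/2)

B = (10, -13)
F = (1/2, 3/2)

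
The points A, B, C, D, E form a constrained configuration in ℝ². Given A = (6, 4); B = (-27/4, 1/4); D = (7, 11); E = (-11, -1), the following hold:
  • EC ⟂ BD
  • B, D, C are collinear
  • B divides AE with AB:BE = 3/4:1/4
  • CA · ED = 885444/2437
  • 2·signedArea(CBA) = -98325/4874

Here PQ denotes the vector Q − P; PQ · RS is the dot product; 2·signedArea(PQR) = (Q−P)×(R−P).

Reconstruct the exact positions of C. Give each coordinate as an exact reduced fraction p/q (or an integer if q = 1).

C = (-24356/2437, -5572/2437)

1. C_x = -24356/2437  [B, D, C are collinear ∩ EC ⟂ BD]
2. C_y = -5572/2437  [B, D, C are collinear ∩ EC ⟂ BD]
   → C = (-24356/2437, -5572/2437)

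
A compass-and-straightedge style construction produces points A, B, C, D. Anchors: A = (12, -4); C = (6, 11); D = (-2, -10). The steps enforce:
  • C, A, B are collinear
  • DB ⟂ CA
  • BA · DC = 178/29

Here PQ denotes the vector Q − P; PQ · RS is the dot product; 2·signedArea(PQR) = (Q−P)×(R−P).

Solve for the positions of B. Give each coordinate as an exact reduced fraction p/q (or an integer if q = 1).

B = (352/29, -126/29)

1. B_x = 352/29  [C, A, B are collinear ∩ DB ⟂ CA]
2. B_y = -126/29  [C, A, B are collinear ∩ DB ⟂ CA]
   → B = (352/29, -126/29)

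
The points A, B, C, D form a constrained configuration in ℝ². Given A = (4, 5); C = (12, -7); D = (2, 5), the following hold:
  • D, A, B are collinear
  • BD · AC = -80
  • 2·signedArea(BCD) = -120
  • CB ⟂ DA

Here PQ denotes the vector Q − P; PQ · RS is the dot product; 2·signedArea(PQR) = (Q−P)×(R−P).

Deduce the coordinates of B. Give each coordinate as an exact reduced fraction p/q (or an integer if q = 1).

1. B_x = 12  [D, A, B are collinear ∩ CB ⟂ DA]
2. B_y = 5  [D, A, B are collinear ∩ CB ⟂ DA]
   → B = (12, 5)

B = (12, 5)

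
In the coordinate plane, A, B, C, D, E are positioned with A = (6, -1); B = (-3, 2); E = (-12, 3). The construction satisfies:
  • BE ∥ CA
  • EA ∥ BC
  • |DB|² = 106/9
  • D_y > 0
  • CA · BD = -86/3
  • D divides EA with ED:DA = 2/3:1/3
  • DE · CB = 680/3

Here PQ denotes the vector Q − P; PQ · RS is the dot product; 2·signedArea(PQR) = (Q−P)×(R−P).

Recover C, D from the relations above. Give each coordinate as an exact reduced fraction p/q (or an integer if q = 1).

1. C_x = 15  [BE ∥ CA ∩ EA ∥ BC]
2. C_y = -2  [BE ∥ CA ∩ EA ∥ BC]
   → C = (15, -2)
3. D_x = 0  [D divides EA with ED:DA = 2/3:1/3]
4. D_y = 1/3  [D divides EA with ED:DA = 2/3:1/3]
   → D = (0, 1/3)

C = (15, -2)
D = (0, 1/3)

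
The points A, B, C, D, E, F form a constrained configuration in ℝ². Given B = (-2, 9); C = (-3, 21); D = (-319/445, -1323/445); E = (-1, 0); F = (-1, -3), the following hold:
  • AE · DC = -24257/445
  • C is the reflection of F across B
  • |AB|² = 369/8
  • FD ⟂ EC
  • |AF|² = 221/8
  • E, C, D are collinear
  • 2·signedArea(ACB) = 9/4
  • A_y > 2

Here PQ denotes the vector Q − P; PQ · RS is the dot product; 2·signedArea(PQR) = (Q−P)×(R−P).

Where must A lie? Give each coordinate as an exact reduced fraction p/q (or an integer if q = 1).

A = (-5/4, 9/4)

1. A_x = -5/4  [2·signedArea(ACB) = 9/4 ∩ AE · DC = -24257/445]
2. A_y = 9/4  [2·signedArea(ACB) = 9/4 ∩ AE · DC = -24257/445]
   → A = (-5/4, 9/4)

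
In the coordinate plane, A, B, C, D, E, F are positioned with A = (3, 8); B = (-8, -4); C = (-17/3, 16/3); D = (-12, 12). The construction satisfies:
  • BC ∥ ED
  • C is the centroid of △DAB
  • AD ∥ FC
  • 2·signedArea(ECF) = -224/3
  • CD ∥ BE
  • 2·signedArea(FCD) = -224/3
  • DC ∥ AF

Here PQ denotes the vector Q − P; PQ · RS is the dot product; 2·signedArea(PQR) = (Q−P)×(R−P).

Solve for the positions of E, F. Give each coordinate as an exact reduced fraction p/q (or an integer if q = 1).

1. E_x = -43/3  [BC ∥ ED ∩ CD ∥ BE]
2. E_y = 8/3  [BC ∥ ED ∩ CD ∥ BE]
   → E = (-43/3, 8/3)
3. F_x = 28/3  [AD ∥ FC ∩ DC ∥ AF]
4. F_y = 4/3  [AD ∥ FC ∩ DC ∥ AF]
   → F = (28/3, 4/3)

E = (-43/3, 8/3)
F = (28/3, 4/3)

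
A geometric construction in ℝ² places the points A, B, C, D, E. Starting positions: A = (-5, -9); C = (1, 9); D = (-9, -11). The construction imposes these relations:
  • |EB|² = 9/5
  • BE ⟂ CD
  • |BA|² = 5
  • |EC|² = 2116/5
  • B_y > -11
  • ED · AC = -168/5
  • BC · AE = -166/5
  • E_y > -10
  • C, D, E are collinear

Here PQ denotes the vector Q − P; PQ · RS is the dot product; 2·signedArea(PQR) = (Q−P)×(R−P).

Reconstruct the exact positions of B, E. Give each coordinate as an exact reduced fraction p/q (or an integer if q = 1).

B = (-7, -10)
E = (-41/5, -47/5)

1. E_x = -41/5  [C, D, E are collinear ∩ ED · AC = -168/5]
2. E_y = -47/5  [C, D, E are collinear ∩ ED · AC = -168/5]
   → E = (-41/5, -47/5)
3. B_x = -7  [BC · AE = -166/5 ∩ BE ⟂ CD]
4. B_y = -10  [BC · AE = -166/5 ∩ BE ⟂ CD]
   → B = (-7, -10)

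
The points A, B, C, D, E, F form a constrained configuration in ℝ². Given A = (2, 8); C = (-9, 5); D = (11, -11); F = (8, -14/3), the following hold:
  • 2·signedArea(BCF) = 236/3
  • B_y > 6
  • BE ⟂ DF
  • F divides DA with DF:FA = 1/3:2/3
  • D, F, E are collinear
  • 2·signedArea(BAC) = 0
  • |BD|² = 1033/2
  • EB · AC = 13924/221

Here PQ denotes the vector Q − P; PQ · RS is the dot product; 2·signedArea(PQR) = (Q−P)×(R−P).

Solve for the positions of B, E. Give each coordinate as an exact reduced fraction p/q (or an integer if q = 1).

B = (-7/2, 13/2)
E = (695/442, 3935/442)

1. B_x = -7/2  [2·signedArea(BAC) = 0 ∩ 2·signedArea(BCF) = 236/3]
2. B_y = 13/2  [2·signedArea(BAC) = 0 ∩ 2·signedArea(BCF) = 236/3]
   → B = (-7/2, 13/2)
3. E_x = 695/442  [D, F, E are collinear ∩ BE ⟂ DF]
4. E_y = 3935/442  [D, F, E are collinear ∩ BE ⟂ DF]
   → E = (695/442, 3935/442)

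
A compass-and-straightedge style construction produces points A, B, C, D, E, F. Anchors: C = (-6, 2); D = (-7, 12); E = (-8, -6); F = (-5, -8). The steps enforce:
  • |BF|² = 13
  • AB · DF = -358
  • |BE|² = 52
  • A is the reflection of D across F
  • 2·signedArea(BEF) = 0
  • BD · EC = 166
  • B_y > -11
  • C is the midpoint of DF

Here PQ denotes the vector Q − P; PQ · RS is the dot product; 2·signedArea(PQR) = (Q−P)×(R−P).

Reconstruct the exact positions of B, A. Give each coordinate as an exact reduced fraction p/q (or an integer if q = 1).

1. B_x = -2  [2·signedArea(BEF) = 0 ∩ BD · EC = 166]
2. B_y = -10  [2·signedArea(BEF) = 0 ∩ BD · EC = 166]
   → B = (-2, -10)
3. A_x = -3  [A is the reflection of D across F]
4. A_y = -28  [A is the reflection of D across F]
   → A = (-3, -28)

A = (-3, -28)
B = (-2, -10)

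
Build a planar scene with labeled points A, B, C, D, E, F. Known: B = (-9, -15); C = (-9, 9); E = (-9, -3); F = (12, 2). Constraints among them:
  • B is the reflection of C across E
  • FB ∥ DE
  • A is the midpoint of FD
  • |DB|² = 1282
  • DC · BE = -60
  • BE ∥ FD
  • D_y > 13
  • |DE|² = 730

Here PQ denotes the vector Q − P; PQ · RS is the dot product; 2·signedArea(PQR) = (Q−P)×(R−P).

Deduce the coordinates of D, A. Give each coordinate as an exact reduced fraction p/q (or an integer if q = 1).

A = (12, 8)
D = (12, 14)

1. D_x = 12  [FB ∥ DE ∩ BE ∥ FD]
2. D_y = 14  [FB ∥ DE ∩ BE ∥ FD]
   → D = (12, 14)
3. A_x = 12  [A is the midpoint of FD]
4. A_y = 8  [A is the midpoint of FD]
   → A = (12, 8)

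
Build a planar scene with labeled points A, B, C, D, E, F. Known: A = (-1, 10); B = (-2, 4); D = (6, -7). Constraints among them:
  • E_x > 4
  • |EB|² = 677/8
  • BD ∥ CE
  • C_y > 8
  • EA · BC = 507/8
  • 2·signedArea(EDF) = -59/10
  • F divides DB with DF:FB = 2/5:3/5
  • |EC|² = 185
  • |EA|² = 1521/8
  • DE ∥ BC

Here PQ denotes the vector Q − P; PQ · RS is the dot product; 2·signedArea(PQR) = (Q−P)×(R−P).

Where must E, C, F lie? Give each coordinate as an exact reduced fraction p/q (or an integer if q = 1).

C = (-15/4, 33/4)
E = (17/4, -11/4)
F = (14/5, -13/5)

1. F_x = 14/5  [F divides DB with DF:FB = 2/5:3/5]
2. F_y = -13/5  [F divides DB with DF:FB = 2/5:3/5]
   → F = (14/5, -13/5)
3. E_x = 17/4  [line -22/5·x + -16/5·y + 99/10 = 0 ∩ |EB|² = 677/8]
4. E_y = -11/4  [line -22/5·x + -16/5·y + 99/10 = 0 ∩ |EB|² = 677/8]
   → E = (17/4, -11/4)
5. C_x = -15/4  [BD ∥ CE ∩ DE ∥ BC]
6. C_y = 33/4  [BD ∥ CE ∩ DE ∥ BC]
   → C = (-15/4, 33/4)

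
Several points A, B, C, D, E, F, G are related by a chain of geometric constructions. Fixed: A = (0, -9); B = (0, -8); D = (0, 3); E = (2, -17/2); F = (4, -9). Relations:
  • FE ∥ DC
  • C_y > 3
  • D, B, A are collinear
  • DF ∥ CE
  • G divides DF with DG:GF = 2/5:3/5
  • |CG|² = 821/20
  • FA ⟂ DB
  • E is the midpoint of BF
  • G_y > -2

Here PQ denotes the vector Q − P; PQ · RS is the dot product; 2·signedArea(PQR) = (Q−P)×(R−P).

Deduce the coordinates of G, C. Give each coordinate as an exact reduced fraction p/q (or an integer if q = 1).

C = (-2, 7/2)
G = (8/5, -9/5)

1. G_x = 8/5  [G divides DF with DG:GF = 2/5:3/5]
2. G_y = -9/5  [G divides DF with DG:GF = 2/5:3/5]
   → G = (8/5, -9/5)
3. C_x = -2  [DF ∥ CE ∩ FE ∥ DC]
4. C_y = 7/2  [DF ∥ CE ∩ FE ∥ DC]
   → C = (-2, 7/2)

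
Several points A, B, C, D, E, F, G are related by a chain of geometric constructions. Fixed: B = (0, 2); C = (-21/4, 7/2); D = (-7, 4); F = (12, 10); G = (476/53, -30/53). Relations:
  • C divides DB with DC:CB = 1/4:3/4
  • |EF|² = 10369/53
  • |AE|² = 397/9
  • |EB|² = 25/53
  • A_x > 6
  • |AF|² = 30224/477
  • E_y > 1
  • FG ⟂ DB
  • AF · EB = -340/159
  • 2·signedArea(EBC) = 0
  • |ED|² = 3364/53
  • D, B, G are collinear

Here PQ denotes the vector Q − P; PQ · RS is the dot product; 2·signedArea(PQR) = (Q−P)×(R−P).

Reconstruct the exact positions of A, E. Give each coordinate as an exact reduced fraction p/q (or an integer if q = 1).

A = (1112/159, 202/53)
E = (35/53, 96/53)

1. E_x = 35/53  [line -3/2·x + -21/4·y + 21/2 = 0 ∩ |EF|² = 10369/53]
2. E_y = 96/53  [line -3/2·x + -21/4·y + 21/2 = 0 ∩ |EF|² = 10369/53]
   → E = (35/53, 96/53)
3. A_x = 1112/159  [line 35/53·x + -10/53·y + -620/159 = 0 ∩ |AE|² = 397/9]
4. A_y = 202/53  [line 35/53·x + -10/53·y + -620/159 = 0 ∩ |AE|² = 397/9]
   → A = (1112/159, 202/53)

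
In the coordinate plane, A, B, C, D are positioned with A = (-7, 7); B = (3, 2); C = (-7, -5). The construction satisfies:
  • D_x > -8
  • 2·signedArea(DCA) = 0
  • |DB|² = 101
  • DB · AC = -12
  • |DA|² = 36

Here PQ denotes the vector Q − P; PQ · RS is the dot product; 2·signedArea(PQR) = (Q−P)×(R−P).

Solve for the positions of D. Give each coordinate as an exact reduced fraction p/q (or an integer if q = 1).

1. D_x = -7  [2·signedArea(DCA) = 0 ∩ DB · AC = -12]
2. D_y = 1  [2·signedArea(DCA) = 0 ∩ DB · AC = -12]
   → D = (-7, 1)

D = (-7, 1)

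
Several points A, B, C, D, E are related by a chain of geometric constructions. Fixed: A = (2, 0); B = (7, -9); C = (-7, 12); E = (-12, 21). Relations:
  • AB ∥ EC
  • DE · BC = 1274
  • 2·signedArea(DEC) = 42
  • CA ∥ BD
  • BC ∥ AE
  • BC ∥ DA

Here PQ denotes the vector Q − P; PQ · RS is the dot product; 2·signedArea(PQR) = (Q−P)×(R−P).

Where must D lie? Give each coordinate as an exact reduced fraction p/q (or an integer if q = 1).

D = (16, -21)

1. D_x = 16  [BC ∥ DA ∩ CA ∥ BD]
2. D_y = -21  [BC ∥ DA ∩ CA ∥ BD]
   → D = (16, -21)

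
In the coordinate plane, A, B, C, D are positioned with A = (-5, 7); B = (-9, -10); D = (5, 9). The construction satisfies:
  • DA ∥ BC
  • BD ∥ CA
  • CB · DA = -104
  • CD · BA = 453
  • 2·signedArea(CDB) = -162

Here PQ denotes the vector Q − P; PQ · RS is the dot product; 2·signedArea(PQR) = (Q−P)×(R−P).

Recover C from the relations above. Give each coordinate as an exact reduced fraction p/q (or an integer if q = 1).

C = (-19, -12)

1. C_x = -19  [BD ∥ CA ∩ DA ∥ BC]
2. C_y = -12  [BD ∥ CA ∩ DA ∥ BC]
   → C = (-19, -12)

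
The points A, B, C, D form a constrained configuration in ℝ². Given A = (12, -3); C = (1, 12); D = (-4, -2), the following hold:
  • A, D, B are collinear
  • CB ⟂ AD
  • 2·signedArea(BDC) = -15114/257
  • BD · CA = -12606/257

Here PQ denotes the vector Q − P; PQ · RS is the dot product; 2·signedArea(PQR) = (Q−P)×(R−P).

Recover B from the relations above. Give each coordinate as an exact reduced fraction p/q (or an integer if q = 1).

B = (28/257, -580/257)

1. B_x = 28/257  [A, D, B are collinear ∩ CB ⟂ AD]
2. B_y = -580/257  [A, D, B are collinear ∩ CB ⟂ AD]
   → B = (28/257, -580/257)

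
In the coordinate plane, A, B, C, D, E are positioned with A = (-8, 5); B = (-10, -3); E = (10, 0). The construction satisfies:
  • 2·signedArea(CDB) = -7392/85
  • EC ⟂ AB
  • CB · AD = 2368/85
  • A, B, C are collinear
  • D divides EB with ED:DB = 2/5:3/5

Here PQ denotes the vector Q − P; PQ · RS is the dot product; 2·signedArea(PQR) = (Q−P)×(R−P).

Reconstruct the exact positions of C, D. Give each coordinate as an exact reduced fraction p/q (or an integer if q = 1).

C = (-138/17, 77/17)
D = (2, -6/5)

1. C_x = -138/17  [A, B, C are collinear ∩ EC ⟂ AB]
2. C_y = 77/17  [A, B, C are collinear ∩ EC ⟂ AB]
   → C = (-138/17, 77/17)
3. D_x = 2  [D divides EB with ED:DB = 2/5:3/5]
4. D_y = -6/5  [D divides EB with ED:DB = 2/5:3/5]
   → D = (2, -6/5)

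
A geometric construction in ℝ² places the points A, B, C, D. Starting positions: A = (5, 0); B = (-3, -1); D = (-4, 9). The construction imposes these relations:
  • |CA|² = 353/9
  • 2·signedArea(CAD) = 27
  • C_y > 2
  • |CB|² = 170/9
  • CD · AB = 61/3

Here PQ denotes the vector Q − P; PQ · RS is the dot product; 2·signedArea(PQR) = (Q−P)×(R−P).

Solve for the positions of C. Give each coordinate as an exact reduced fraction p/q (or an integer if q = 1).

1. C_x = -2/3  [CD · AB = 61/3 ∩ 2·signedArea(CAD) = 27]
2. C_y = 8/3  [CD · AB = 61/3 ∩ 2·signedArea(CAD) = 27]
   → C = (-2/3, 8/3)

C = (-2/3, 8/3)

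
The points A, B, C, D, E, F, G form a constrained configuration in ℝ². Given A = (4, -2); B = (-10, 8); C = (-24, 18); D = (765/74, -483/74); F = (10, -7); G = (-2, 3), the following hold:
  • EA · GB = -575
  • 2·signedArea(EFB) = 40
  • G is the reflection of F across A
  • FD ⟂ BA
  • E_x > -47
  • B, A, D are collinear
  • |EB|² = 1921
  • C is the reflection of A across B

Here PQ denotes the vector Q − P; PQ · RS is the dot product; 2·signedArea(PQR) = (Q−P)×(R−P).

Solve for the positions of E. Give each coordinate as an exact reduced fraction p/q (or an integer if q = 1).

E = (-46, 33)

1. E_x = -46  [2·signedArea(EFB) = 40 ∩ EA · GB = -575]
2. E_y = 33  [2·signedArea(EFB) = 40 ∩ EA · GB = -575]
   → E = (-46, 33)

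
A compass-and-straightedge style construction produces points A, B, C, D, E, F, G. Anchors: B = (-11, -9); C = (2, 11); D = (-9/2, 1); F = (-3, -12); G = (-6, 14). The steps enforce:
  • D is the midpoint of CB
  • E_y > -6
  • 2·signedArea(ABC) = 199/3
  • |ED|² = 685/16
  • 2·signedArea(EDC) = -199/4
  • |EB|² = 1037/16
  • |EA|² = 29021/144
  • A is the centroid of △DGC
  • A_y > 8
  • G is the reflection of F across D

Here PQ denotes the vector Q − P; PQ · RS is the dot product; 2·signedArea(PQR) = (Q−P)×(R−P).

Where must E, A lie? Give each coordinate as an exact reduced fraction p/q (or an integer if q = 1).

1. E_x = -15/4  [line -10·x + 13/2·y + -7/4 = 0 ∩ |EB|² = 1037/16]
2. E_y = -11/2  [line -10·x + 13/2·y + -7/4 = 0 ∩ |EB|² = 1037/16]
   → E = (-15/4, -11/2)
3. A_x = -17/6  [A is the centroid of △DGC]
4. A_y = 26/3  [A is the centroid of △DGC]
   → A = (-17/6, 26/3)

A = (-17/6, 26/3)
E = (-15/4, -11/2)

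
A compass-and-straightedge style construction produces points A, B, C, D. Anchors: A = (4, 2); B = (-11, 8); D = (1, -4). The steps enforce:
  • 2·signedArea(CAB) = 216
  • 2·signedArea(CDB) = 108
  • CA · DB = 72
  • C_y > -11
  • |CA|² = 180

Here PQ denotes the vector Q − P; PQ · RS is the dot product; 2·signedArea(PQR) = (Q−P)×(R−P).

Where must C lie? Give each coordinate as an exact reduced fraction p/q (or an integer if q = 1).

C = (-2, -10)

1. C_x = -2  [2·signedArea(CDB) = 108 ∩ 2·signedArea(CAB) = 216]
2. C_y = -10  [2·signedArea(CDB) = 108 ∩ 2·signedArea(CAB) = 216]
   → C = (-2, -10)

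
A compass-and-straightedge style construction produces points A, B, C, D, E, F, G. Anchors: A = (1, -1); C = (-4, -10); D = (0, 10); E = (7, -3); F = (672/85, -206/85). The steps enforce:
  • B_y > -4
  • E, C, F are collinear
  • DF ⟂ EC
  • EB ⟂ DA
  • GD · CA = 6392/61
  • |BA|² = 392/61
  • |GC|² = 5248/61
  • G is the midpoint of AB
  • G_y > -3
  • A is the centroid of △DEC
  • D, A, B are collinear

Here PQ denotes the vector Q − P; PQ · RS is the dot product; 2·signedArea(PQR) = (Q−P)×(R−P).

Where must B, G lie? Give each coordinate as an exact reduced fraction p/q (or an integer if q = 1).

B = (75/61, -215/61)
G = (68/61, -138/61)

1. B_x = 75/61  [D, A, B are collinear ∩ EB ⟂ DA]
2. B_y = -215/61  [D, A, B are collinear ∩ EB ⟂ DA]
   → B = (75/61, -215/61)
3. G_x = 68/61  [G is the midpoint of AB]
4. G_y = -138/61  [G is the midpoint of AB]
   → G = (68/61, -138/61)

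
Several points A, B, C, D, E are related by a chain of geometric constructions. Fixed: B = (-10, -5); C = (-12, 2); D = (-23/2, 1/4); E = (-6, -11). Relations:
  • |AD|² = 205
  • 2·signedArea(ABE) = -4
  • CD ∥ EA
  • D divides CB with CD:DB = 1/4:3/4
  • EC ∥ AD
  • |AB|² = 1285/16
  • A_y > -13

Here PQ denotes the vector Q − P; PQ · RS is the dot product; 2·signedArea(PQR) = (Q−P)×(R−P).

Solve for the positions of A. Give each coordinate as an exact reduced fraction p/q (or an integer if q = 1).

1. A_x = -11/2  [EC ∥ AD ∩ CD ∥ EA]
2. A_y = -51/4  [EC ∥ AD ∩ CD ∥ EA]
   → A = (-11/2, -51/4)

A = (-11/2, -51/4)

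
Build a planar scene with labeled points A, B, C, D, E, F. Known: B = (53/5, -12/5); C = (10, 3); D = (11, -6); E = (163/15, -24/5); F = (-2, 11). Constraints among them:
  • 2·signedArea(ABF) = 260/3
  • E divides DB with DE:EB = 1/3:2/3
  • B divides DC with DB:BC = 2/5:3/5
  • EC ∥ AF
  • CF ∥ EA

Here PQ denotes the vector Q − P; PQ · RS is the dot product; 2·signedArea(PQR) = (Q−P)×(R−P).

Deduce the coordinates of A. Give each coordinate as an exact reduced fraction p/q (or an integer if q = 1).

A = (-17/15, 16/5)

1. A_x = -17/15  [EC ∥ AF ∩ CF ∥ EA]
2. A_y = 16/5  [EC ∥ AF ∩ CF ∥ EA]
   → A = (-17/15, 16/5)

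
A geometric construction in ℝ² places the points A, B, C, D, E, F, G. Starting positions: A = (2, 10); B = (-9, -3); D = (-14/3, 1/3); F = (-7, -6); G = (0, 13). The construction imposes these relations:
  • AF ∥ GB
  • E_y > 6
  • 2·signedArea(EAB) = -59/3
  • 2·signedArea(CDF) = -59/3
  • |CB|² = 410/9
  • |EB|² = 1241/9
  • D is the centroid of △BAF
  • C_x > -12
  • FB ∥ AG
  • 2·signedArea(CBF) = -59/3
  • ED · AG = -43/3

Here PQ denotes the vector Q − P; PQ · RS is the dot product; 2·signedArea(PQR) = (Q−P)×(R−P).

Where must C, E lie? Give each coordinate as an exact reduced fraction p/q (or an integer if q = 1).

1. C_x = -34/3  [2·signedArea(CBF) = -59/3 ∩ 2·signedArea(CDF) = -59/3]
2. C_y = -28/3  [2·signedArea(CBF) = -59/3 ∩ 2·signedArea(CDF) = -59/3]
   → C = (-34/3, -28/3)
3. E_x = -7/3  [2·signedArea(EAB) = -59/3 ∩ ED · AG = -43/3]
4. E_y = 20/3  [2·signedArea(EAB) = -59/3 ∩ ED · AG = -43/3]
   → E = (-7/3, 20/3)

C = (-34/3, -28/3)
E = (-7/3, 20/3)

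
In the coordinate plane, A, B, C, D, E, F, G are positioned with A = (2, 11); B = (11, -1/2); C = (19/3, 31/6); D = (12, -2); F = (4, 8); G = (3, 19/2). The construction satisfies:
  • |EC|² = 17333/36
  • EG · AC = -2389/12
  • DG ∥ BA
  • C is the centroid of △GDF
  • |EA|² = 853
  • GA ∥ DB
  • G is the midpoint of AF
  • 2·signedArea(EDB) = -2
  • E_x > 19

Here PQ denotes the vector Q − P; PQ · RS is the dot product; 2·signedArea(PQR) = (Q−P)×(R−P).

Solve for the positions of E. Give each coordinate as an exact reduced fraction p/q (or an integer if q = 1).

1. E_x = 20  [2·signedArea(EDB) = -2 ∩ EG · AC = -2389/12]
2. E_y = -12  [2·signedArea(EDB) = -2 ∩ EG · AC = -2389/12]
   → E = (20, -12)

E = (20, -12)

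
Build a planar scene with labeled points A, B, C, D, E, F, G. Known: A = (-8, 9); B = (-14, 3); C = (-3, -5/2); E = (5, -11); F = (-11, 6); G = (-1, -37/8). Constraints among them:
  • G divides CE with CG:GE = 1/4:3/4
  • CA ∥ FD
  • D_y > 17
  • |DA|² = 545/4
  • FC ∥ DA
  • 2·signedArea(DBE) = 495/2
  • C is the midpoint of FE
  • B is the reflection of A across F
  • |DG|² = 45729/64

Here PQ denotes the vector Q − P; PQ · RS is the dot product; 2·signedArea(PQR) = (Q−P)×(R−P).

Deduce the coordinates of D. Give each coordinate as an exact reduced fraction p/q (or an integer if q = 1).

D = (-16, 35/2)

1. D_x = -16  [FC ∥ DA ∩ CA ∥ FD]
2. D_y = 35/2  [FC ∥ DA ∩ CA ∥ FD]
   → D = (-16, 35/2)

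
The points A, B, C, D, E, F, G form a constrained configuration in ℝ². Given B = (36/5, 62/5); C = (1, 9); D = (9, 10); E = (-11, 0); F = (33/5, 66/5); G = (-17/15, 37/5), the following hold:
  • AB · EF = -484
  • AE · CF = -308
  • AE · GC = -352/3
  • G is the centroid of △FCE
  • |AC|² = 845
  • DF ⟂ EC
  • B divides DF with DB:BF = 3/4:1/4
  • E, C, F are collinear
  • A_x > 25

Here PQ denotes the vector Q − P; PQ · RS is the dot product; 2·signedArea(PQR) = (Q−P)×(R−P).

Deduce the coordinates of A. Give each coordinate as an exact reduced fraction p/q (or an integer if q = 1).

A = (127/5, 124/5)

1. A_x = 127/5  [line -32/15·x + -8/5·y + 1408/15 = 0 ∩ |AC|² = 845]
2. A_y = 124/5  [line -32/15·x + -8/5·y + 1408/15 = 0 ∩ |AC|² = 845]
   → A = (127/5, 124/5)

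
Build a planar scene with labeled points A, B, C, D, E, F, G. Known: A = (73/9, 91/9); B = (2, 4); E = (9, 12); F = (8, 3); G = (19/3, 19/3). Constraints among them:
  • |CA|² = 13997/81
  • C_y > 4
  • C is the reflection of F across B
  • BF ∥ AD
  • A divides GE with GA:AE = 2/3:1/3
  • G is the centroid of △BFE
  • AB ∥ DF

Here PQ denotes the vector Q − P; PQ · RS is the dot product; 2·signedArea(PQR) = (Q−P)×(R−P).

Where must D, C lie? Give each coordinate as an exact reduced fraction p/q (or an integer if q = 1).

C = (-4, 5)
D = (127/9, 82/9)

1. D_x = 127/9  [AB ∥ DF ∩ BF ∥ AD]
2. D_y = 82/9  [AB ∥ DF ∩ BF ∥ AD]
   → D = (127/9, 82/9)
3. C_x = -4  [C is the reflection of F across B]
4. C_y = 5  [C is the reflection of F across B]
   → C = (-4, 5)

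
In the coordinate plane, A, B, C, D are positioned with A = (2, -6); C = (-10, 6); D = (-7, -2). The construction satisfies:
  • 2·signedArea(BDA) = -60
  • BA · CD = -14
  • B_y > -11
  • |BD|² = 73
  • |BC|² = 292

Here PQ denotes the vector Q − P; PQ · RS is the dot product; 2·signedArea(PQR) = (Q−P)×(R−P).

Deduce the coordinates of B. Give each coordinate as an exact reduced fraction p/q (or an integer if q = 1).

1. B_x = -4  [BA · CD = -14 ∩ 2·signedArea(BDA) = -60]
2. B_y = -10  [BA · CD = -14 ∩ 2·signedArea(BDA) = -60]
   → B = (-4, -10)

B = (-4, -10)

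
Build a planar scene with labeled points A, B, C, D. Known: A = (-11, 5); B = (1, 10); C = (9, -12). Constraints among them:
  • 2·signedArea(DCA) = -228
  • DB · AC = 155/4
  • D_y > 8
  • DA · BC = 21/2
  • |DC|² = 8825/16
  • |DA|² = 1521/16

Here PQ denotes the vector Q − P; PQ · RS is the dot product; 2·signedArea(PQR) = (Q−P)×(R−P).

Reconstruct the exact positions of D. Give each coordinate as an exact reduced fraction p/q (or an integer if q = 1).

1. D_x = -2  [DB · AC = 155/4 ∩ 2·signedArea(DCA) = -228]
2. D_y = 35/4  [DB · AC = 155/4 ∩ 2·signedArea(DCA) = -228]
   → D = (-2, 35/4)

D = (-2, 35/4)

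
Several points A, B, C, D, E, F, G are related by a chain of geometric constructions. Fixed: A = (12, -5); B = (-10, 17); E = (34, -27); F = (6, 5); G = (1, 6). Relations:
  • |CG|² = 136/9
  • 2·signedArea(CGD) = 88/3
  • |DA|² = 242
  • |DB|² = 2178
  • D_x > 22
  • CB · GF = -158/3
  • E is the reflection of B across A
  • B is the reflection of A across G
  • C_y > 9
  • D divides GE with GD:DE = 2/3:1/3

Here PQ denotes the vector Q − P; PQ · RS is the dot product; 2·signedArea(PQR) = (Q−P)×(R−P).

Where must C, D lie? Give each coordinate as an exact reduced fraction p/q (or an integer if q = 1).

C = (-1, 28/3)
D = (23, -16)

1. C_x = -1  [line -5·x + 1·y + -43/3 = 0 ∩ |CG|² = 136/9]
2. C_y = 28/3  [line -5·x + 1·y + -43/3 = 0 ∩ |CG|² = 136/9]
   → C = (-1, 28/3)
3. D_x = 23  [2·signedArea(CGD) = 88/3 ∩ D divides GE with GD:DE = 2/3:1/3]
4. D_y = -16  [2·signedArea(CGD) = 88/3 ∩ D divides GE with GD:DE = 2/3:1/3]
   → D = (23, -16)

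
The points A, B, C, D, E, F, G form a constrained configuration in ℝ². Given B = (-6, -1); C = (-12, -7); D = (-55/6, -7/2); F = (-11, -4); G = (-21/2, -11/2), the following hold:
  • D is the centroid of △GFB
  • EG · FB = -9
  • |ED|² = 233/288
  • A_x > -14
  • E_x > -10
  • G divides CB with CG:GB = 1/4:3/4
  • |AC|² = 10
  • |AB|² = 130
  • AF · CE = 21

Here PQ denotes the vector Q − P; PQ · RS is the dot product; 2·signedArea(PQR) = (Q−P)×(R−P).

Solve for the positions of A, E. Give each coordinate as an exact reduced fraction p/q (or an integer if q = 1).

A = (-13, -10)
E = (-75/8, -35/8)

1. E_x = -75/8  [line -5·x + -3·y + -60 = 0 ∩ |ED|² = 233/288]
2. E_y = -35/8  [line -5·x + -3·y + -60 = 0 ∩ |ED|² = 233/288]
   → E = (-75/8, -35/8)
3. A_x = -13  [line -21/8·x + -21/8·y + -483/8 = 0 ∩ |AB|² = 130]
4. A_y = -10  [line -21/8·x + -21/8·y + -483/8 = 0 ∩ |AB|² = 130]
   → A = (-13, -10)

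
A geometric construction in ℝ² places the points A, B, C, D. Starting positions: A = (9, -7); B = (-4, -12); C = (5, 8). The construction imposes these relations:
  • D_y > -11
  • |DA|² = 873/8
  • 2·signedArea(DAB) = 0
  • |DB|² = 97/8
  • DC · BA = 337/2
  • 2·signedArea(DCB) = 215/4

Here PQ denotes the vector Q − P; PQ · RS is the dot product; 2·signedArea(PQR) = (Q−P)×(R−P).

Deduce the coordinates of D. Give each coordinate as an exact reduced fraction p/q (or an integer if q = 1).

1. D_x = -3/4  [2·signedArea(DAB) = 0 ∩ DC · BA = 337/2]
2. D_y = -43/4  [2·signedArea(DAB) = 0 ∩ DC · BA = 337/2]
   → D = (-3/4, -43/4)

D = (-3/4, -43/4)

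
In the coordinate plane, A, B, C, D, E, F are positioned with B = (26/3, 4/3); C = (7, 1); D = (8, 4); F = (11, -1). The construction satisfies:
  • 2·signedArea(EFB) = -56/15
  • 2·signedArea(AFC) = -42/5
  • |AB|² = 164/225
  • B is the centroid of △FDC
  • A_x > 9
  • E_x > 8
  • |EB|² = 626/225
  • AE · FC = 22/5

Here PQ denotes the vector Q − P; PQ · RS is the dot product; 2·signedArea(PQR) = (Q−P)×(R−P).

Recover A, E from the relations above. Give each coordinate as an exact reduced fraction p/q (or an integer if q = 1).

1. A_x = 46/5  [line -2·x + -4·y + 132/5 = 0 ∩ |AB|² = 164/225]
2. A_y = 2  [line -2·x + -4·y + 132/5 = 0 ∩ |AB|² = 164/225]
   → A = (46/5, 2)
3. E_x = 43/5  [AE · FC = 22/5 ∩ 2·signedArea(EFB) = -56/15]
4. E_y = 3  [AE · FC = 22/5 ∩ 2·signedArea(EFB) = -56/15]
   → E = (43/5, 3)

A = (46/5, 2)
E = (43/5, 3)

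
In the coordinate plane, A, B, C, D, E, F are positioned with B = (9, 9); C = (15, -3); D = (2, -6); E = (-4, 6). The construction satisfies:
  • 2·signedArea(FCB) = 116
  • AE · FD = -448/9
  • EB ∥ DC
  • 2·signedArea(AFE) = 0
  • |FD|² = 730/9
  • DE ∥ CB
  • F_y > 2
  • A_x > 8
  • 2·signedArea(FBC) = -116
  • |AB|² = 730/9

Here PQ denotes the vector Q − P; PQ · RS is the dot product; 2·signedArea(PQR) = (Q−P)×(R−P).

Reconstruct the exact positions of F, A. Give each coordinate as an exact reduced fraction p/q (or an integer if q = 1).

A = (26/3, 0)
F = (7/3, 3)

1. F_x = 7/3  [line -12·x + -6·y + 46 = 0 ∩ |FD|² = 730/9]
2. F_y = 3  [line -12·x + -6·y + 46 = 0 ∩ |FD|² = 730/9]
   → F = (7/3, 3)
3. A_x = 26/3  [2·signedArea(AFE) = 0 ∩ AE · FD = -448/9]
4. A_y = 0  [2·signedArea(AFE) = 0 ∩ AE · FD = -448/9]
   → A = (26/3, 0)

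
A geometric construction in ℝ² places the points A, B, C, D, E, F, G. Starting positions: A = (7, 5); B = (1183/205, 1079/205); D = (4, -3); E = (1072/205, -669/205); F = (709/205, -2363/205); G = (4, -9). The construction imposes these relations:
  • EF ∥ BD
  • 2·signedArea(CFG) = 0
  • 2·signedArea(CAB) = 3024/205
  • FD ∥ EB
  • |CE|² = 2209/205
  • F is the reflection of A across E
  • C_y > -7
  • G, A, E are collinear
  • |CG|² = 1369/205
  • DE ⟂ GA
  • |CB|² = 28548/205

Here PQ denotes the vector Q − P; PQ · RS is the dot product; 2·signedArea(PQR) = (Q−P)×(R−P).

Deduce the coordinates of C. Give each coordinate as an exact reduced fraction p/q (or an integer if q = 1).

1. C_x = 931/205  [2·signedArea(CFG) = 0 ∩ 2·signedArea(CAB) = 3024/205]
2. C_y = -1327/205  [2·signedArea(CFG) = 0 ∩ 2·signedArea(CAB) = 3024/205]
   → C = (931/205, -1327/205)

C = (931/205, -1327/205)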